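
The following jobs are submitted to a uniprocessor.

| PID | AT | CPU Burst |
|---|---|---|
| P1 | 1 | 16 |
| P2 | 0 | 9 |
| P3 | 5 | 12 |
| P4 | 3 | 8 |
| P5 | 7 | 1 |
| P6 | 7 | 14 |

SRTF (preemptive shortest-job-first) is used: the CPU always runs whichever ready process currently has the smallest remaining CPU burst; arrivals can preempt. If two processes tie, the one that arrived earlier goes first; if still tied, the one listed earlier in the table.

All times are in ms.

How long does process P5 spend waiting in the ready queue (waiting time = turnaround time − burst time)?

Schedule: | P2 0-7 | P5 7-8 | P2 8-10 | P4 10-18 | P3 18-30 | P6 30-44 | P1 44-60 |
Completion: P1=60  P2=10  P3=30  P4=18  P5=8  P6=44
Waiting(P5) = turnaround − burst = 1 − 1 = 0

0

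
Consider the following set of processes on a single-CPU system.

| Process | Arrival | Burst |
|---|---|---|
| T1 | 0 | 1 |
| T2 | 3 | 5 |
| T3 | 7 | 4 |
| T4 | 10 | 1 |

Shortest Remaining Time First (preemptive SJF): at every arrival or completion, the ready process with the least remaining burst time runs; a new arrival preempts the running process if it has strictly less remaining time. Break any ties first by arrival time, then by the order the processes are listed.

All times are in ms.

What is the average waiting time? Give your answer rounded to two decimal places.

0.50

Gantt: | T1 0-1 | idle 1-3 | T2 3-8 | T3 8-10 | T4 10-11 | T3 11-13 |
Completion: T1=1  T2=8  T3=13  T4=11
Waiting times: T1=0, T2=0, T3=2, T4=0
Average waiting = (0+0+2+0) / 4 = 2/4 = 0.50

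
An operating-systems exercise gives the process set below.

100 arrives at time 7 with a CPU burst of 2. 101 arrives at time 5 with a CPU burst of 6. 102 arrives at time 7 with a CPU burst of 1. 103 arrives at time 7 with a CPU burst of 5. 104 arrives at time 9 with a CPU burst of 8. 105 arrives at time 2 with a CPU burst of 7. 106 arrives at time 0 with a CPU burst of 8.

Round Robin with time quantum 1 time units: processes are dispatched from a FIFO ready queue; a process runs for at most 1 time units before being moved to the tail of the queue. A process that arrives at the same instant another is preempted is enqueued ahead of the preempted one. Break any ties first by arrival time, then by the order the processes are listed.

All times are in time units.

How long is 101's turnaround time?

Schedule: | 106 0-2 | 105 2-3 | 106 3-4 | 105 4-5 | 106 5-6 | 101 6-7 | 105 7-8 | 106 8-9 | 100 9-10 | 102 10-11 | 103 11-12 | 101 12-13 | 105 13-14 | 104 14-15 | 106 15-16 | 100 16-17 | 103 17-18 | 101 18-19 | 105 19-20 | 104 20-21 | 106 21-22 | 103 22-23 | 101 23-24 | 105 24-25 | 104 25-26 | 106 26-27 | 103 27-28 | 101 28-29 | 105 29-30 | 104 30-31 | 103 31-32 | 101 32-33 | 104 33-37 |
Completion: 100=17  101=33  102=11  103=32  104=37  105=30  106=27
Turnaround (C−A): 100=10  101=28  102=4  103=25  104=28  105=28  106=27
Turnaround(101) = completion − arrival = 33 − 5 = 28

28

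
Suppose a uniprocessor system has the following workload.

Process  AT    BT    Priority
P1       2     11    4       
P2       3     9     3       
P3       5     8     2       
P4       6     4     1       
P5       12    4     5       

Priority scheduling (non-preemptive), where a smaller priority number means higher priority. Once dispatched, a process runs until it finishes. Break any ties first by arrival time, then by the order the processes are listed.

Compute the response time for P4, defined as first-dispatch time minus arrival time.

7

Schedule: | idle 0-2 | P1 2-13 | P4 13-17 | P3 17-25 | P2 25-34 | P5 34-38 |
Completion: P1=13  P2=34  P3=25  P4=17  P5=38
Response(P4) = first start − arrival = 13 − 6 = 7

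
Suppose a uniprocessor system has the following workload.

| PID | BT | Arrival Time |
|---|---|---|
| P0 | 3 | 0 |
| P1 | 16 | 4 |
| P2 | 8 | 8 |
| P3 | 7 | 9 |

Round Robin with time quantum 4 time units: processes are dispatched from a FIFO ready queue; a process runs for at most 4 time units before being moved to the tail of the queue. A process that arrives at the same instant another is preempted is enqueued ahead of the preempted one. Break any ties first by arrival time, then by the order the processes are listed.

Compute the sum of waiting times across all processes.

Gantt: | P0 0-3 | idle 3-4 | P1 4-8 | P2 8-12 | P1 12-16 | P3 16-20 | P2 20-24 | P1 24-28 | P3 28-31 | P1 31-35 |
Completion: P0=3  P1=35  P2=24  P3=31
Turnaround (C−A): P0=3  P1=31  P2=16  P3=22
Waiting = turnaround − burst: P0=0, P1=15, P2=8, P3=15
Total waiting = 0 + 15 + 8 + 15 = 38

38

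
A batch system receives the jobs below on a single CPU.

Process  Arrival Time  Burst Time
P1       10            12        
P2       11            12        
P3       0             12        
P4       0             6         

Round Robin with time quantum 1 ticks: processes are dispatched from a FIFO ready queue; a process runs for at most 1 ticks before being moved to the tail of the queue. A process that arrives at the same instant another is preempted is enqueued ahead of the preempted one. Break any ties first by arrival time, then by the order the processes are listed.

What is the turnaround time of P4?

Gantt: | P3 0-1 | P4 1-2 | P3 2-3 | P4 3-4 | P3 4-5 | P4 5-6 | P3 6-7 | P4 7-8 | P3 8-9 | P4 9-10 | P3 10-11 | P1 11-12 | P4 12-13 | P2 13-14 | P3 14-15 | P1 15-16 | P2 16-17 | P3 17-18 | P1 18-19 | P2 19-20 | P3 20-21 | P1 21-22 | P2 22-23 | P3 23-24 | P1 24-25 | P2 25-26 | P3 26-27 | P1 27-28 | P2 28-29 | P3 29-30 | P1 30-31 | P2 31-32 | P1 32-33 | P2 33-34 | P1 34-35 | P2 35-36 | P1 36-37 | P2 37-38 | P1 38-39 | P2 39-40 | P1 40-41 | P2 41-42 |
Completion: P1=41  P2=42  P3=30  P4=13
Turnaround (C−A): P1=31  P2=31  P3=30  P4=13
Turnaround(P4) = completion − arrival = 13 − 0 = 13

13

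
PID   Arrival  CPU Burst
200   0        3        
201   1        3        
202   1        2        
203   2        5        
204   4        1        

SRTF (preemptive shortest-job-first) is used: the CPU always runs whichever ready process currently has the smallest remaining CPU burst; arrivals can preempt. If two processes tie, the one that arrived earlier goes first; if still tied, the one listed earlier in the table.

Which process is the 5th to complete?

Gantt: | 200 0-3 | 202 3-5 | 204 5-6 | 201 6-9 | 203 9-14 |
Completion: 200=3  201=9  202=5  203=14  204=6
Turnaround (C−A): 200=3  201=8  202=4  203=12  204=2
Finish order: 200 → 202 → 204 → 201 → 203

203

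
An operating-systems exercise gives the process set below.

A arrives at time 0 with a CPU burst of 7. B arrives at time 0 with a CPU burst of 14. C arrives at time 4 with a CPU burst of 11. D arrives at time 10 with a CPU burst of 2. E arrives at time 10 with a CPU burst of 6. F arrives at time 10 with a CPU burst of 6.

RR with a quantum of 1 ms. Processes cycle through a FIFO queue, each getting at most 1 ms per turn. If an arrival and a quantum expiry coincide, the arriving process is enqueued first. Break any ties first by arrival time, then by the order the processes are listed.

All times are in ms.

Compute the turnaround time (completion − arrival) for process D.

9

Timeline: | A 0-1 | B 1-2 | A 2-3 | B 3-4 | A 4-5 | C 5-6 | B 6-7 | A 7-8 | C 8-9 | B 9-10 | A 10-11 | C 11-12 | D 12-13 | E 13-14 | F 14-15 | B 15-16 | A 16-17 | C 17-18 | D 18-19 | E 19-20 | F 20-21 | B 21-22 | A 22-23 | C 23-24 | E 24-25 | F 25-26 | B 26-27 | C 27-28 | E 28-29 | F 29-30 | B 30-31 | C 31-32 | E 32-33 | F 33-34 | B 34-35 | C 35-36 | E 36-37 | F 37-38 | B 38-39 | C 39-40 | B 40-41 | C 41-42 | B 42-43 | C 43-44 | B 44-46 |
Completion: A=23  B=46  C=44  D=19  E=37  F=38
Turnaround(D) = completion − arrival = 19 − 10 = 9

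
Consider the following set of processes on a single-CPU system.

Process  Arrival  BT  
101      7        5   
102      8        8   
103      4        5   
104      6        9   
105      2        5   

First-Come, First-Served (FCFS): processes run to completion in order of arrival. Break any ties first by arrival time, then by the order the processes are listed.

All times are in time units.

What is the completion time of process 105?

Schedule: | idle 0-2 | 105 2-7 | 103 7-12 | 104 12-21 | 101 21-26 | 102 26-34 |
Completion: 101=26  102=34  103=12  104=21  105=7
Turnaround (C−A): 101=19  102=26  103=8  104=15  105=5

7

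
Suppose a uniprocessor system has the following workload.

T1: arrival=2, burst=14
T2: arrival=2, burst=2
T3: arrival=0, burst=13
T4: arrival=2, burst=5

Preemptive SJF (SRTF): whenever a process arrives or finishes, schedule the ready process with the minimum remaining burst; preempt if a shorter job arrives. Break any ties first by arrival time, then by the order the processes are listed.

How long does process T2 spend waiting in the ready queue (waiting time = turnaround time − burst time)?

Timeline: | T3 0-2 | T2 2-4 | T4 4-9 | T3 9-20 | T1 20-34 |
Completion: T1=34  T2=4  T3=20  T4=9
Turnaround (C−A): T1=32  T2=2  T3=20  T4=7
Waiting(T2) = turnaround − burst = 2 − 2 = 0

0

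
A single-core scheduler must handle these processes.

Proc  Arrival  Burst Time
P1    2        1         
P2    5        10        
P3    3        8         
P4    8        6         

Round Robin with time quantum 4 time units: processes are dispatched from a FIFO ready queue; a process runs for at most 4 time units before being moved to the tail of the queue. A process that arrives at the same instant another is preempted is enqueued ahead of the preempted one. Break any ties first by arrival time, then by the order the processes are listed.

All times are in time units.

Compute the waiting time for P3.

Schedule: | idle 0-2 | P1 2-3 | P3 3-7 | P2 7-11 | P3 11-15 | P4 15-19 | P2 19-23 | P4 23-25 | P2 25-27 |
Completion: P1=3  P2=27  P3=15  P4=25
Turnaround (C−A): P1=1  P2=22  P3=12  P4=17
Waiting(P3) = turnaround − burst = 12 − 8 = 4

4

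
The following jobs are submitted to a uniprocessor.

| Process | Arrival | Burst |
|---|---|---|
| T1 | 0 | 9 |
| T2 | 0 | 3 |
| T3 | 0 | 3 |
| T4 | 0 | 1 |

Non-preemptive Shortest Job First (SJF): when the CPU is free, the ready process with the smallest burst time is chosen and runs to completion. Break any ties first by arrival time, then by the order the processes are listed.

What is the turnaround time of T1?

Schedule: | T4 0-1 | T2 1-4 | T3 4-7 | T1 7-16 |
Completion: T1=16  T2=4  T3=7  T4=1
Turnaround (C−A): T1=16  T2=4  T3=7  T4=1
Turnaround(T1) = completion − arrival = 16 − 0 = 16

16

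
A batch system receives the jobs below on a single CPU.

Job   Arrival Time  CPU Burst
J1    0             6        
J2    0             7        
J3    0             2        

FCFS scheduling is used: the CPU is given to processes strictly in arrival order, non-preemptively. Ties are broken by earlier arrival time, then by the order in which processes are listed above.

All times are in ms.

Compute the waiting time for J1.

0

Timeline: | J1 0-6 | J2 6-13 | J3 13-15 |
Completion: J1=6  J2=13  J3=15
Waiting(J1) = turnaround − burst = 6 − 6 = 0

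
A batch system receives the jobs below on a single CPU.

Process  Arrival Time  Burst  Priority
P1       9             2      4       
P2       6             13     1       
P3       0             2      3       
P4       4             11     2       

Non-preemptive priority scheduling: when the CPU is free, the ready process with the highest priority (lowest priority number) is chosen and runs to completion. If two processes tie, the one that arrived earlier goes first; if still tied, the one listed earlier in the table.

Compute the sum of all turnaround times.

Timeline: | P3 0-2 | idle 2-4 | P4 4-15 | P2 15-28 | P1 28-30 |
Completion: P1=30  P2=28  P3=2  P4=15
Turnaround (C−A): P1=21  P2=22  P3=2  P4=11
Turnaround = completion − arrival: P1=21, P2=22, P3=2, P4=11
Total turnaround = 21 + 22 + 2 + 11 = 56

56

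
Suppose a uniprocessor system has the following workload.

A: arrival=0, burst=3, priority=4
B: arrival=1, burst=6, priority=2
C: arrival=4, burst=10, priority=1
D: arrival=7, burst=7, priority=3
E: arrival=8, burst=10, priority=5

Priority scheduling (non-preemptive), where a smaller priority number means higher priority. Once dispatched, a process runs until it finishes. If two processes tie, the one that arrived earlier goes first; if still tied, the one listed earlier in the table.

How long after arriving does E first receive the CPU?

18

Schedule: | A 0-3 | B 3-9 | C 9-19 | D 19-26 | E 26-36 |
Completion: A=3  B=9  C=19  D=26  E=36
Turnaround (C−A): A=3  B=8  C=15  D=19  E=28
Response(E) = first start − arrival = 26 − 8 = 18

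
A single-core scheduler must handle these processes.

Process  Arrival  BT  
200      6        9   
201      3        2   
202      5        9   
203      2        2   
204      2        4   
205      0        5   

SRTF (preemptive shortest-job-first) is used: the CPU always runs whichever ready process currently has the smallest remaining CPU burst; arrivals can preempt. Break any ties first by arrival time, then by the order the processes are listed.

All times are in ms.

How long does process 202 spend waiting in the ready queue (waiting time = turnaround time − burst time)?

8

Timeline: | 205 0-2 | 203 2-4 | 201 4-6 | 205 6-9 | 204 9-13 | 202 13-22 | 200 22-31 |
Completion: 200=31  201=6  202=22  203=4  204=13  205=9
Turnaround (C−A): 200=25  201=3  202=17  203=2  204=11  205=9
Waiting(202) = turnaround − burst = 17 − 9 = 8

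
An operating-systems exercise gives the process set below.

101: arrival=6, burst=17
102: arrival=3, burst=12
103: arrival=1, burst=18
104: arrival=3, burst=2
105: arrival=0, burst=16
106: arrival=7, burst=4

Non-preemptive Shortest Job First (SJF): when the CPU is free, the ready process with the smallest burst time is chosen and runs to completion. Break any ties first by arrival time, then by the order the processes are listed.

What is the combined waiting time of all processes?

121

Schedule: | 105 0-16 | 104 16-18 | 106 18-22 | 102 22-34 | 101 34-51 | 103 51-69 |
Completion: 101=51  102=34  103=69  104=18  105=16  106=22
Turnaround (C−A): 101=45  102=31  103=68  104=15  105=16  106=15
Waiting = turnaround − burst: 101=28, 102=19, 103=50, 104=13, 105=0, 106=11
Total waiting = 28 + 19 + 50 + 13 + 0 + 11 = 121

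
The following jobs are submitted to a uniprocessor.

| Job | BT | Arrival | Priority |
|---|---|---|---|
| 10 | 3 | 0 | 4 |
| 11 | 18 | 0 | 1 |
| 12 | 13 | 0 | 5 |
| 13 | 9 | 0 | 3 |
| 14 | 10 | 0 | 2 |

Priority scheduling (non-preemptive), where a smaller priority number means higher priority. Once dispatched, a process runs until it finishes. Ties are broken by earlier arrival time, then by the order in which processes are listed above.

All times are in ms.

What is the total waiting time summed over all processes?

Schedule: | 11 0-18 | 14 18-28 | 13 28-37 | 10 37-40 | 12 40-53 |
Completion: 10=40  11=18  12=53  13=37  14=28
Turnaround (C−A): 10=40  11=18  12=53  13=37  14=28
Waiting = turnaround − burst: 10=37, 11=0, 12=40, 13=28, 14=18
Total waiting = 37 + 0 + 40 + 28 + 18 = 123

123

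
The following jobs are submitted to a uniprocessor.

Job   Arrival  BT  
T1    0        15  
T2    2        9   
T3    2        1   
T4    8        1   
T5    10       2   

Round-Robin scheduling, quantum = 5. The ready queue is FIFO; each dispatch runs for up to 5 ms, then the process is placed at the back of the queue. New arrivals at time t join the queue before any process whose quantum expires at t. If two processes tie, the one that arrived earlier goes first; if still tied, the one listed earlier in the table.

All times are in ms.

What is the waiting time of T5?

Gantt: | T1 0-5 | T2 5-10 | T3 10-11 | T1 11-16 | T4 16-17 | T5 17-19 | T2 19-23 | T1 23-28 |
Completion: T1=28  T2=23  T3=11  T4=17  T5=19
Turnaround (C−A): T1=28  T2=21  T3=9  T4=9  T5=9
Waiting(T5) = turnaround − burst = 9 − 2 = 7

7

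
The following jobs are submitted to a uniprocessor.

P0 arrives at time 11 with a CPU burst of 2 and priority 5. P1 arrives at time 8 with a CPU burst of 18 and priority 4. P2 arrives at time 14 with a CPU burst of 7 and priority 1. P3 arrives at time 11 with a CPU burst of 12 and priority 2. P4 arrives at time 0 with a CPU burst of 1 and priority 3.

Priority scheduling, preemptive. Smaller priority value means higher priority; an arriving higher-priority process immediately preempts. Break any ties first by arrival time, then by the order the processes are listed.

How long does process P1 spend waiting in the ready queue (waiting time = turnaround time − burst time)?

Gantt: | P4 0-1 | idle 1-8 | P1 8-11 | P3 11-14 | P2 14-21 | P3 21-30 | P1 30-45 | P0 45-47 |
Completion: P0=47  P1=45  P2=21  P3=30  P4=1
Waiting(P1) = turnaround − burst = 37 − 18 = 19

19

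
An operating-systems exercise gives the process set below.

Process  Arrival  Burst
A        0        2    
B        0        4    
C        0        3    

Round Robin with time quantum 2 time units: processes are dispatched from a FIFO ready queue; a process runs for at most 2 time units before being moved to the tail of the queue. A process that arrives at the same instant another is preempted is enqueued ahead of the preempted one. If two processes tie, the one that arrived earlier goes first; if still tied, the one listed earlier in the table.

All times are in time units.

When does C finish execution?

9

Timeline: | A 0-2 | B 2-4 | C 4-6 | B 6-8 | C 8-9 |
Completion: A=2  B=8  C=9
Turnaround (C−A): A=2  B=8  C=9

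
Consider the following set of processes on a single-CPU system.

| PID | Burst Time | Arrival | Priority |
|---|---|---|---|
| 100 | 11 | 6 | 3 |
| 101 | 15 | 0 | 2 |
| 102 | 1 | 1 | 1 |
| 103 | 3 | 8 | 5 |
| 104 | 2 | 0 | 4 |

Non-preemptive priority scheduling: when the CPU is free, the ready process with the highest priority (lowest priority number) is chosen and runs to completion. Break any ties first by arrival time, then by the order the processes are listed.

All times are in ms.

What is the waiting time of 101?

Gantt: | 101 0-15 | 102 15-16 | 100 16-27 | 104 27-29 | 103 29-32 |
Completion: 100=27  101=15  102=16  103=32  104=29
Waiting(101) = turnaround − burst = 15 − 15 = 0

0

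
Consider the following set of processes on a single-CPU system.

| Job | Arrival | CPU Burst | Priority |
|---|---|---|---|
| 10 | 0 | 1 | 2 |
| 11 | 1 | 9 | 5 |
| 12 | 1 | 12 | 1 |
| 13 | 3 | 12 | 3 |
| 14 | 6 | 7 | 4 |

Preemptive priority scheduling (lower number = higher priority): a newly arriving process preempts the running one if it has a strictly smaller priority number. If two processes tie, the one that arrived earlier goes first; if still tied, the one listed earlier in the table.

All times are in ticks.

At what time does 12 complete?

13

Timeline: | 10 0-1 | 12 1-13 | 13 13-25 | 14 25-32 | 11 32-41 |
Completion: 10=1  11=41  12=13  13=25  14=32
Turnaround (C−A): 10=1  11=40  12=12  13=22  14=26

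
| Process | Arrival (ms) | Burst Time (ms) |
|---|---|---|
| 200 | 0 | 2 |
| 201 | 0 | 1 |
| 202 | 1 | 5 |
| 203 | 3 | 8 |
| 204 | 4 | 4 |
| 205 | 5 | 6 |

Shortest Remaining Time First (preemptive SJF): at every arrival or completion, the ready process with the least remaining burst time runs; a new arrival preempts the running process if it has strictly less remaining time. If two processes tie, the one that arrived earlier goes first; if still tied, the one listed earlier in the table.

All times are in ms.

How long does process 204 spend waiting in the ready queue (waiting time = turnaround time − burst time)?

4

Gantt: | 201 0-1 | 200 1-3 | 202 3-8 | 204 8-12 | 205 12-18 | 203 18-26 |
Completion: 200=3  201=1  202=8  203=26  204=12  205=18
Turnaround (C−A): 200=3  201=1  202=7  203=23  204=8  205=13
Waiting(204) = turnaround − burst = 8 − 4 = 4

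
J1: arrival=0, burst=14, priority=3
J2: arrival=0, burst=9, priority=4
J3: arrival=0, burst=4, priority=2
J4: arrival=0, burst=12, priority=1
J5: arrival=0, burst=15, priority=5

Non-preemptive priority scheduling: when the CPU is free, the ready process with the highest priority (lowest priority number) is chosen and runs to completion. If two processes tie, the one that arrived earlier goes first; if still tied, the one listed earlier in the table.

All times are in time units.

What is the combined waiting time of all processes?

Timeline: | J4 0-12 | J3 12-16 | J1 16-30 | J2 30-39 | J5 39-54 |
Completion: J1=30  J2=39  J3=16  J4=12  J5=54
Turnaround (C−A): J1=30  J2=39  J3=16  J4=12  J5=54
Waiting = turnaround − burst: J1=16, J2=30, J3=12, J4=0, J5=39
Total waiting = 16 + 30 + 12 + 0 + 39 = 97

97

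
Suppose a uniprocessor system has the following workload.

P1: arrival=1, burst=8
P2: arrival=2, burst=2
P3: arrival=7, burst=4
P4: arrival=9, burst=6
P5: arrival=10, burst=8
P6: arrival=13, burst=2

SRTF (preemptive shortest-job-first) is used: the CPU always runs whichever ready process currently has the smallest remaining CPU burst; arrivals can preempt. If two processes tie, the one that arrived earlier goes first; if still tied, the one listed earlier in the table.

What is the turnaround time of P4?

Schedule: | idle 0-1 | P1 1-2 | P2 2-4 | P1 4-11 | P3 11-15 | P6 15-17 | P4 17-23 | P5 23-31 |
Completion: P1=11  P2=4  P3=15  P4=23  P5=31  P6=17
Turnaround(P4) = completion − arrival = 23 − 9 = 14

14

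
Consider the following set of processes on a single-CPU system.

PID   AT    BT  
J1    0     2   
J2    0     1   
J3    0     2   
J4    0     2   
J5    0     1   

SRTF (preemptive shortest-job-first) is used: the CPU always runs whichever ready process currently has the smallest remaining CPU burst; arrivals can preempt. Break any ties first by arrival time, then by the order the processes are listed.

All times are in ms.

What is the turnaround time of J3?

6

Gantt: | J2 0-1 | J5 1-2 | J1 2-4 | J3 4-6 | J4 6-8 |
Completion: J1=4  J2=1  J3=6  J4=8  J5=2
Turnaround(J3) = completion − arrival = 6 − 0 = 6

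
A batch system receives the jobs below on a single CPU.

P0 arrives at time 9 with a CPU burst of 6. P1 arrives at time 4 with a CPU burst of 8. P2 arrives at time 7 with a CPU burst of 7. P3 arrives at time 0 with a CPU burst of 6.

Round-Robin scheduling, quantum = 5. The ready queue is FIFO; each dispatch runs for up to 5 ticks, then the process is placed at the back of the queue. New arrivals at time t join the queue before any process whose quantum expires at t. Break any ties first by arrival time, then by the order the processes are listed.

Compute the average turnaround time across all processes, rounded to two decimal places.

17.00

Timeline: | P3 0-5 | P1 5-10 | P3 10-11 | P2 11-16 | P0 16-21 | P1 21-24 | P2 24-26 | P0 26-27 |
Completion: P0=27  P1=24  P2=26  P3=11
Turnaround times: P0=18, P1=20, P2=19, P3=11
Average turnaround = (18+20+19+11) / 4 = 68/4 = 17.00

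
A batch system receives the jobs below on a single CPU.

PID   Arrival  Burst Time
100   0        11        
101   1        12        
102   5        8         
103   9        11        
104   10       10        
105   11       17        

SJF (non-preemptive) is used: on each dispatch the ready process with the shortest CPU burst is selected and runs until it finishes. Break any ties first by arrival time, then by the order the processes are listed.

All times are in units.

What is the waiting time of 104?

Timeline: | 100 0-11 | 102 11-19 | 104 19-29 | 103 29-40 | 101 40-52 | 105 52-69 |
Completion: 100=11  101=52  102=19  103=40  104=29  105=69
Turnaround (C−A): 100=11  101=51  102=14  103=31  104=19  105=58
Waiting(104) = turnaround − burst = 19 − 10 = 9

9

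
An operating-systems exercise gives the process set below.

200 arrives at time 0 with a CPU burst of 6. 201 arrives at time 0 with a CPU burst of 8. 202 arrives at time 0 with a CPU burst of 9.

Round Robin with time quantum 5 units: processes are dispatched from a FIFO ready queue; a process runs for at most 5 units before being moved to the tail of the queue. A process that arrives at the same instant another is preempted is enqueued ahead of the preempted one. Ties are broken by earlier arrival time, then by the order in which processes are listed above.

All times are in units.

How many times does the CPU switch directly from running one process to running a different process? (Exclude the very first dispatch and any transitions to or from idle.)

Schedule: | 200 0-5 | 201 5-10 | 202 10-15 | 200 15-16 | 201 16-19 | 202 19-23 |
Completion: 200=16  201=19  202=23
Turnaround (C−A): 200=16  201=19  202=23

5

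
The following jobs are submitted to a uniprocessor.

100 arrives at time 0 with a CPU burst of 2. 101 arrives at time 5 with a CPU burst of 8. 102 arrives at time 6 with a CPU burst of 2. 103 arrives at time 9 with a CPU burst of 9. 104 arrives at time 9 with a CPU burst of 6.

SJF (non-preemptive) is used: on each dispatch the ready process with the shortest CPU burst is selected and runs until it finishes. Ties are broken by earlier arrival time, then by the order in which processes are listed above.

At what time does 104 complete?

21

Gantt: | 100 0-2 | idle 2-5 | 101 5-13 | 102 13-15 | 104 15-21 | 103 21-30 |
Completion: 100=2  101=13  102=15  103=30  104=21
Turnaround (C−A): 100=2  101=8  102=9  103=21  104=12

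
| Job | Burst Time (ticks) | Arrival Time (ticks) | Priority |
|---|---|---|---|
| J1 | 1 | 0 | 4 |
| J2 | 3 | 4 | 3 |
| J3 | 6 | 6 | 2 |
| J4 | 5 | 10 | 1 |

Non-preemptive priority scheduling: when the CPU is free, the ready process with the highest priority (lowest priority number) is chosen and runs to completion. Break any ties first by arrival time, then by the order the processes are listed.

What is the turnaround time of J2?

Timeline: | J1 0-1 | idle 1-4 | J2 4-7 | J3 7-13 | J4 13-18 |
Completion: J1=1  J2=7  J3=13  J4=18
Turnaround(J2) = completion − arrival = 7 − 4 = 3

3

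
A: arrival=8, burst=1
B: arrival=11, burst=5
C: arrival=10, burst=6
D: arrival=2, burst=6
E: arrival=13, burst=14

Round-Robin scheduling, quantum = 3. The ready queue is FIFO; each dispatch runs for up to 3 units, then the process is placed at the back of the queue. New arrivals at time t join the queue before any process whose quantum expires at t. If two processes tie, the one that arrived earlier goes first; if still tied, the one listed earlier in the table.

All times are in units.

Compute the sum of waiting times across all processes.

Schedule: | idle 0-2 | D 2-8 | A 8-9 | idle 9-10 | C 10-13 | B 13-16 | E 16-19 | C 19-22 | B 22-24 | E 24-35 |
Completion: A=9  B=24  C=22  D=8  E=35
Turnaround (C−A): A=1  B=13  C=12  D=6  E=22
Waiting = turnaround − burst: A=0, B=8, C=6, D=0, E=8
Total waiting = 0 + 8 + 6 + 0 + 8 = 22

22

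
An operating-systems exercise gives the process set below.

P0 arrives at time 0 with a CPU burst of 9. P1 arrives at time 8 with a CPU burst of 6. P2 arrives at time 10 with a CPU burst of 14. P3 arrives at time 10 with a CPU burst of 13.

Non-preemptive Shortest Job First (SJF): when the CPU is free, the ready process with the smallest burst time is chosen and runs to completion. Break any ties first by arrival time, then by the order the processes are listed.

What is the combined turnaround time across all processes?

Schedule: | P0 0-9 | P1 9-15 | P3 15-28 | P2 28-42 |
Completion: P0=9  P1=15  P2=42  P3=28
Turnaround (C−A): P0=9  P1=7  P2=32  P3=18
Turnaround = completion − arrival: P0=9, P1=7, P2=32, P3=18
Total turnaround = 9 + 7 + 32 + 18 = 66

66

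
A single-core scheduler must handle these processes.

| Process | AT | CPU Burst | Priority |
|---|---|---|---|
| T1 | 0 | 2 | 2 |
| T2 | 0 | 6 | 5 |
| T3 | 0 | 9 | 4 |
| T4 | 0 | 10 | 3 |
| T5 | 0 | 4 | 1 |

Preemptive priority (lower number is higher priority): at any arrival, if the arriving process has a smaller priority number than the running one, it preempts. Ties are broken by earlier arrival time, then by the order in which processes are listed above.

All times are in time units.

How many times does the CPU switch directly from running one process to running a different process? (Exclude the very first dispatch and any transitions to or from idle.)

Timeline: | T5 0-4 | T1 4-6 | T4 6-16 | T3 16-25 | T2 25-31 |
Completion: T1=6  T2=31  T3=25  T4=16  T5=4
Turnaround (C−A): T1=6  T2=31  T3=25  T4=16  T5=4

4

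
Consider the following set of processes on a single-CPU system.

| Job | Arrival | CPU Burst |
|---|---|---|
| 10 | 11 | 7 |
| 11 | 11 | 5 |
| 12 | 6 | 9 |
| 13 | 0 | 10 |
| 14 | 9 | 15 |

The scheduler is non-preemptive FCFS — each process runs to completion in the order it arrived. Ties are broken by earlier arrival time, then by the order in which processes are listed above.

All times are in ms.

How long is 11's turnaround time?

Gantt: | 13 0-10 | 12 10-19 | 14 19-34 | 10 34-41 | 11 41-46 |
Completion: 10=41  11=46  12=19  13=10  14=34
Turnaround(11) = completion − arrival = 46 − 11 = 35

35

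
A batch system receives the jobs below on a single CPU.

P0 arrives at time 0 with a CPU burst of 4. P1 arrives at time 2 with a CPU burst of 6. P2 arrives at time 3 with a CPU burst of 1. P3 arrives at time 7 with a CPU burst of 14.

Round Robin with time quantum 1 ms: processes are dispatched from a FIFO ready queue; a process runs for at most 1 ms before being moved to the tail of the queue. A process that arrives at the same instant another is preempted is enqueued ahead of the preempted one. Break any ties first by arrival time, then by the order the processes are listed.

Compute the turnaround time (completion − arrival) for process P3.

18

Timeline: | P0 0-2 | P1 2-3 | P0 3-4 | P2 4-5 | P1 5-6 | P0 6-7 | P1 7-8 | P3 8-9 | P1 9-10 | P3 10-11 | P1 11-12 | P3 12-13 | P1 13-14 | P3 14-25 |
Completion: P0=7  P1=14  P2=5  P3=25
Turnaround(P3) = completion − arrival = 25 − 7 = 18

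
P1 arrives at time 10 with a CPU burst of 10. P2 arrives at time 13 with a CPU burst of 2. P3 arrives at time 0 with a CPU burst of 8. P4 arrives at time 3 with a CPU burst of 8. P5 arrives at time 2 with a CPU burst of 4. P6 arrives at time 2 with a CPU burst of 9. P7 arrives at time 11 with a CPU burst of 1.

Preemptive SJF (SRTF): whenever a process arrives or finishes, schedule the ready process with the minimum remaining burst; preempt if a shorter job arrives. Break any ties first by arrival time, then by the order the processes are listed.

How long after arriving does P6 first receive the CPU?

21

Timeline: | P3 0-2 | P5 2-6 | P3 6-12 | P7 12-13 | P2 13-15 | P4 15-23 | P6 23-32 | P1 32-42 |
Completion: P1=42  P2=15  P3=12  P4=23  P5=6  P6=32  P7=13
Turnaround (C−A): P1=32  P2=2  P3=12  P4=20  P5=4  P6=30  P7=2
Response(P6) = first start − arrival = 23 − 2 = 21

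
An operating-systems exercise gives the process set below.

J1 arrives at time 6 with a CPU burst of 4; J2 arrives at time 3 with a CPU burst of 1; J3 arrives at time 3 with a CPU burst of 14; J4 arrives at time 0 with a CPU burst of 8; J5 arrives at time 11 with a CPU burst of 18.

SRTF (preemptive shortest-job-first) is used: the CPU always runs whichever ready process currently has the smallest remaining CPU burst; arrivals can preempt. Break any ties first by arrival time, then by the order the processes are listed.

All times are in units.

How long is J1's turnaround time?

7

Schedule: | J4 0-3 | J2 3-4 | J4 4-9 | J1 9-13 | J3 13-27 | J5 27-45 |
Completion: J1=13  J2=4  J3=27  J4=9  J5=45
Turnaround (C−A): J1=7  J2=1  J3=24  J4=9  J5=34
Turnaround(J1) = completion − arrival = 13 − 6 = 7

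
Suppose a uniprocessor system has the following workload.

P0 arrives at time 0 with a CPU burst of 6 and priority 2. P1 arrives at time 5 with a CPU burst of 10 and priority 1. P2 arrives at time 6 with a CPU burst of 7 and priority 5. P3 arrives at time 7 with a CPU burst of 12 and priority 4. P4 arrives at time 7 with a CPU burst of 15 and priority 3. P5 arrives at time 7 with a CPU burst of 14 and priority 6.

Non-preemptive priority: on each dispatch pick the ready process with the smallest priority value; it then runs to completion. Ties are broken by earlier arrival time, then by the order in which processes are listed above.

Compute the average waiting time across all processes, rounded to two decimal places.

19.00

Timeline: | P0 0-6 | P1 6-16 | P4 16-31 | P3 31-43 | P2 43-50 | P5 50-64 |
Completion: P0=6  P1=16  P2=50  P3=43  P4=31  P5=64
Waiting times: P0=0, P1=1, P2=37, P3=24, P4=9, P5=43
Average waiting = (0+1+37+24+9+43) / 6 = 114/6 = 19.00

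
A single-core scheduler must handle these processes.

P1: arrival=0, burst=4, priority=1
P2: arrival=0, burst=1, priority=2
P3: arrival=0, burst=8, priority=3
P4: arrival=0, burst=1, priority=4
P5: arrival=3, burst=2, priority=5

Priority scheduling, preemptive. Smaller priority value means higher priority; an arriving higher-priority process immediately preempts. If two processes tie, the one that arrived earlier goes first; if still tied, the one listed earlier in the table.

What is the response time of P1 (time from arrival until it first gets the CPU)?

Timeline: | P1 0-4 | P2 4-5 | P3 5-13 | P4 13-14 | P5 14-16 |
Completion: P1=4  P2=5  P3=13  P4=14  P5=16
Response(P1) = first start − arrival = 0 − 0 = 0

0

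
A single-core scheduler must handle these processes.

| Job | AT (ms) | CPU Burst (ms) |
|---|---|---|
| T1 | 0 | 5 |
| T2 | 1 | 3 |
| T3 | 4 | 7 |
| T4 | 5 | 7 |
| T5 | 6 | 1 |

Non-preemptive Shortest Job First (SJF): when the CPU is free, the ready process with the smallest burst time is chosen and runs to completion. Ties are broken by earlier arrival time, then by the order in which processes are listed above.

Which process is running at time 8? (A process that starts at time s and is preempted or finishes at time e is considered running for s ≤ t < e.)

Schedule: | T1 0-5 | T2 5-8 | T5 8-9 | T3 9-16 | T4 16-23 |
Completion: T1=5  T2=8  T3=16  T4=23  T5=9

T5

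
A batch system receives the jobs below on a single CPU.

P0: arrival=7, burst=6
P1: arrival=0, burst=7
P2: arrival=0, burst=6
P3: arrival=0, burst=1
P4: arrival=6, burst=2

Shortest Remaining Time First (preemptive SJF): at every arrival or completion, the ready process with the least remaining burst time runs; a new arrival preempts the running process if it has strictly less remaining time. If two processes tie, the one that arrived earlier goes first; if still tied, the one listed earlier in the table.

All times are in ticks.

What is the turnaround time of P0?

Gantt: | P3 0-1 | P2 1-7 | P4 7-9 | P0 9-15 | P1 15-22 |
Completion: P0=15  P1=22  P2=7  P3=1  P4=9
Turnaround (C−A): P0=8  P1=22  P2=7  P3=1  P4=3
Turnaround(P0) = completion − arrival = 15 − 7 = 8

8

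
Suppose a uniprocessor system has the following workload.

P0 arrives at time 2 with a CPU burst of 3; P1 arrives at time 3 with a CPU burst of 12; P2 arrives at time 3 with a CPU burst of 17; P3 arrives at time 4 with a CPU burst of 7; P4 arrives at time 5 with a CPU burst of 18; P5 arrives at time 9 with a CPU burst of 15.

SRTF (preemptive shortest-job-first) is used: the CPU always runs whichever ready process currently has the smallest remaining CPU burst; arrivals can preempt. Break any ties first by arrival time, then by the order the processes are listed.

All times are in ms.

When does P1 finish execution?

24

Timeline: | idle 0-2 | P0 2-5 | P3 5-12 | P1 12-24 | P5 24-39 | P2 39-56 | P4 56-74 |
Completion: P0=5  P1=24  P2=56  P3=12  P4=74  P5=39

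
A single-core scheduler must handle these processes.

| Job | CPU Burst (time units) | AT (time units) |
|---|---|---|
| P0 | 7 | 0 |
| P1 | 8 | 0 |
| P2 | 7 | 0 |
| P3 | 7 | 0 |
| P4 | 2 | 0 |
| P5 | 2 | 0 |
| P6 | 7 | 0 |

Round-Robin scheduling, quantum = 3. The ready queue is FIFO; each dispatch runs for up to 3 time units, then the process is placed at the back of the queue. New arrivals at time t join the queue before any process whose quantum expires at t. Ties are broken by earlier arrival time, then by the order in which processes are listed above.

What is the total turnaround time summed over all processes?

219

Timeline: | P0 0-3 | P1 3-6 | P2 6-9 | P3 9-12 | P4 12-14 | P5 14-16 | P6 16-19 | P0 19-22 | P1 22-25 | P2 25-28 | P3 28-31 | P6 31-34 | P0 34-35 | P1 35-37 | P2 37-38 | P3 38-39 | P6 39-40 |
Completion: P0=35  P1=37  P2=38  P3=39  P4=14  P5=16  P6=40
Turnaround (C−A): P0=35  P1=37  P2=38  P3=39  P4=14  P5=16  P6=40
Turnaround = completion − arrival: P0=35, P1=37, P2=38, P3=39, P4=14, P5=16, P6=40
Total turnaround = 35 + 37 + 38 + 39 + 14 + 16 + 40 = 219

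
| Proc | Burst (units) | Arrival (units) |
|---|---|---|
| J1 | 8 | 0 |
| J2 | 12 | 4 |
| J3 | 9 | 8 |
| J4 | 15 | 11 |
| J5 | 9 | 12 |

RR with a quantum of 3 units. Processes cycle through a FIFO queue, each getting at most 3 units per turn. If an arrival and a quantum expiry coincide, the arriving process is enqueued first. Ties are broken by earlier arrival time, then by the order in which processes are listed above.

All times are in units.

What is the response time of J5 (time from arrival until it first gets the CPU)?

8

Schedule: | J1 0-6 | J2 6-9 | J1 9-11 | J3 11-14 | J2 14-17 | J4 17-20 | J5 20-23 | J3 23-26 | J2 26-29 | J4 29-32 | J5 32-35 | J3 35-38 | J2 38-41 | J4 41-44 | J5 44-47 | J4 47-53 |
Completion: J1=11  J2=41  J3=38  J4=53  J5=47
Turnaround (C−A): J1=11  J2=37  J3=30  J4=42  J5=35
Response(J5) = first start − arrival = 20 − 12 = 8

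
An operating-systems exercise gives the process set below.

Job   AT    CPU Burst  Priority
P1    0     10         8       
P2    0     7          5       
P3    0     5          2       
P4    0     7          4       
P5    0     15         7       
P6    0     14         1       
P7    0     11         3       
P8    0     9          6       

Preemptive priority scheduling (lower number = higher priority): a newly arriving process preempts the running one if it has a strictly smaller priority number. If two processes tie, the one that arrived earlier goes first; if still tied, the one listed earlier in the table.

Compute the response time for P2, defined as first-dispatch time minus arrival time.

Timeline: | P6 0-14 | P3 14-19 | P7 19-30 | P4 30-37 | P2 37-44 | P8 44-53 | P5 53-68 | P1 68-78 |
Completion: P1=78  P2=44  P3=19  P4=37  P5=68  P6=14  P7=30  P8=53
Response(P2) = first start − arrival = 37 − 0 = 37

37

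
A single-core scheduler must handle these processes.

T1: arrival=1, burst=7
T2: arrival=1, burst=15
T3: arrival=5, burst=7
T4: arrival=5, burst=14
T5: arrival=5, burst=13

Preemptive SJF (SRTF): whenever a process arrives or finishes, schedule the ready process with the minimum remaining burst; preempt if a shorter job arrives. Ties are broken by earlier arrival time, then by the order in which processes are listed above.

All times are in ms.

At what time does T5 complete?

28

Schedule: | idle 0-1 | T1 1-8 | T3 8-15 | T5 15-28 | T4 28-42 | T2 42-57 |
Completion: T1=8  T2=57  T3=15  T4=42  T5=28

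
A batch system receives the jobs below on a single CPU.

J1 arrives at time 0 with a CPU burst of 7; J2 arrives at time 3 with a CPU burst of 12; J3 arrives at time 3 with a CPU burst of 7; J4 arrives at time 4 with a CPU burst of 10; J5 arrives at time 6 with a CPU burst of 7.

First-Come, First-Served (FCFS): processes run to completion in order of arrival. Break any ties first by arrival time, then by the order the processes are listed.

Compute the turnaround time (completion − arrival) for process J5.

37

Timeline: | J1 0-7 | J2 7-19 | J3 19-26 | J4 26-36 | J5 36-43 |
Completion: J1=7  J2=19  J3=26  J4=36  J5=43
Turnaround (C−A): J1=7  J2=16  J3=23  J4=32  J5=37
Turnaround(J5) = completion − arrival = 43 − 6 = 37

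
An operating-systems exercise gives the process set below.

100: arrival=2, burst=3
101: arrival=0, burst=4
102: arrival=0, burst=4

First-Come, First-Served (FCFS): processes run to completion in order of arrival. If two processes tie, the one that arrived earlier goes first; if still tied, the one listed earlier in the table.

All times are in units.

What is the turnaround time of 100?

9

Schedule: | 101 0-4 | 102 4-8 | 100 8-11 |
Completion: 100=11  101=4  102=8
Turnaround (C−A): 100=9  101=4  102=8
Turnaround(100) = completion − arrival = 11 − 2 = 9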